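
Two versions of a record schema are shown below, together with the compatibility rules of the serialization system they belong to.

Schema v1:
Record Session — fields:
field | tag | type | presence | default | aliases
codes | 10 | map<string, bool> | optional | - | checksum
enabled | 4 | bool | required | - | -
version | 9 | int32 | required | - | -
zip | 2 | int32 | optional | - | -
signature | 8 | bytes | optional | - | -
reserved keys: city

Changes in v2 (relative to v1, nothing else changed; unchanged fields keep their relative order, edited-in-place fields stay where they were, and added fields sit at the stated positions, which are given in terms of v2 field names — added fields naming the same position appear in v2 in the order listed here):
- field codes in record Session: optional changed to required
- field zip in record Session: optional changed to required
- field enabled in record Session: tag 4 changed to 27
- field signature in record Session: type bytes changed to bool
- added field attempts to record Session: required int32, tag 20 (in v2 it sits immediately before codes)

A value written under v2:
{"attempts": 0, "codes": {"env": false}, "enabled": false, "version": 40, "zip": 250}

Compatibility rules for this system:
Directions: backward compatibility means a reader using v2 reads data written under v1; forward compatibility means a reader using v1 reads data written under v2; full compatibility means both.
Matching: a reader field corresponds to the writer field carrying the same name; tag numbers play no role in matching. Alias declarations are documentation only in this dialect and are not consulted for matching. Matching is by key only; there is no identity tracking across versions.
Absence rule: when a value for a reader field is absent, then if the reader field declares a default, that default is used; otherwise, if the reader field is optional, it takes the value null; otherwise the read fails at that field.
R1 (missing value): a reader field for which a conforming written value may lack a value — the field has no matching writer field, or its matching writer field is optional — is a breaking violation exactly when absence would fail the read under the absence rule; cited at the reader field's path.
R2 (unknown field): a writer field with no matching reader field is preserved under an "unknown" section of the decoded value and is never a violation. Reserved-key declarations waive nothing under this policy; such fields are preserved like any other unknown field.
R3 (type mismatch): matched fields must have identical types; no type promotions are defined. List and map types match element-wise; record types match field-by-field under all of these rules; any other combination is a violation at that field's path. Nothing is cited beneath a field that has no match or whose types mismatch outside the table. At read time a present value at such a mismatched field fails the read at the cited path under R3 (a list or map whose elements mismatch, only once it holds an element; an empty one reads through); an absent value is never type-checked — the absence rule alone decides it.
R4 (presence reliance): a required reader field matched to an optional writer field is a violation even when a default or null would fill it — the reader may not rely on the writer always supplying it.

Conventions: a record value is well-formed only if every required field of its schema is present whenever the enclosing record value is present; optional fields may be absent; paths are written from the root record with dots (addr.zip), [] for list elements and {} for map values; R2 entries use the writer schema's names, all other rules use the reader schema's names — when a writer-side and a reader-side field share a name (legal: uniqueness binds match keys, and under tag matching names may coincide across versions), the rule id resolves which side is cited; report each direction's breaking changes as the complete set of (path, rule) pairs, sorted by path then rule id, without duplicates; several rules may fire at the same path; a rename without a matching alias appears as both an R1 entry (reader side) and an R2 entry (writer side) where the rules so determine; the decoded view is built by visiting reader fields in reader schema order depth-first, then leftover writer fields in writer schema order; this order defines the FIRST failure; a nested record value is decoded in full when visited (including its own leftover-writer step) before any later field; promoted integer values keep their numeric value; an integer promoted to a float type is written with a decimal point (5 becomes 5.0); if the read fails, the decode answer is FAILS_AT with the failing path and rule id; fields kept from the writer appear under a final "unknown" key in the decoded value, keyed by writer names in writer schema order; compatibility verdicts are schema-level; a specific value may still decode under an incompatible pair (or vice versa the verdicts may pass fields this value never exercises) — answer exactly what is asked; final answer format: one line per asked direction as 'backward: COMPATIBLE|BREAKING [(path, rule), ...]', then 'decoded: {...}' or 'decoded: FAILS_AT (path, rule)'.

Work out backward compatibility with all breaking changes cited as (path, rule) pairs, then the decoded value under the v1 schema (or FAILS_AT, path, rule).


the writer's type comes first in each Session pair
backward for Session (reader v2, writer v1):
  attempts: no writer-side match
  map<string, bool> -> map<string, bool>, writer optional: codes aligns to codes
  bool -> bool, writer required: enabled aligns to enabled
  int32 -> int32, writer required: version aligns to version
  int32 -> int32, writer optional: zip aligns to zip
  bytes -> bool, writer optional: signature aligns to signature
  breaking: (attempts, R1)
  breaking: (codes, R1)
  breaking: (codes, R4)
  breaking: (signature, R3)
  breaking: (zip, R1)
  breaking: (zip, R4)
  => backward: BREAKING (6)
migrating the Session value to v1:
  codes := {"env": false}
  enabled := false
  version := 40
  zip := 250
  signature := null (missing; optional => null)
  writer attempts: kept under "unknown"
  => decoded: {"codes": {"env": false}, "enabled": false, "version": 40, "zip": 250, "signature": null, "unknown": {"attempts": 0}}
checking off the Session differences that do not matter here:
  field enabled in record Session: tag 4 changed to 27 -> triggers nothing under Session's printed rules — same verdict

backward: BREAKING [(attempts, R1), (codes, R1), (codes, R4), (signature, R3), (zip, R1), (zip, R4)]; decoded: {"codes": {"env": false}, "enabled": false, "version": 40, "zip": 250, "signature": null, "unknown": {"attempts": 0}}


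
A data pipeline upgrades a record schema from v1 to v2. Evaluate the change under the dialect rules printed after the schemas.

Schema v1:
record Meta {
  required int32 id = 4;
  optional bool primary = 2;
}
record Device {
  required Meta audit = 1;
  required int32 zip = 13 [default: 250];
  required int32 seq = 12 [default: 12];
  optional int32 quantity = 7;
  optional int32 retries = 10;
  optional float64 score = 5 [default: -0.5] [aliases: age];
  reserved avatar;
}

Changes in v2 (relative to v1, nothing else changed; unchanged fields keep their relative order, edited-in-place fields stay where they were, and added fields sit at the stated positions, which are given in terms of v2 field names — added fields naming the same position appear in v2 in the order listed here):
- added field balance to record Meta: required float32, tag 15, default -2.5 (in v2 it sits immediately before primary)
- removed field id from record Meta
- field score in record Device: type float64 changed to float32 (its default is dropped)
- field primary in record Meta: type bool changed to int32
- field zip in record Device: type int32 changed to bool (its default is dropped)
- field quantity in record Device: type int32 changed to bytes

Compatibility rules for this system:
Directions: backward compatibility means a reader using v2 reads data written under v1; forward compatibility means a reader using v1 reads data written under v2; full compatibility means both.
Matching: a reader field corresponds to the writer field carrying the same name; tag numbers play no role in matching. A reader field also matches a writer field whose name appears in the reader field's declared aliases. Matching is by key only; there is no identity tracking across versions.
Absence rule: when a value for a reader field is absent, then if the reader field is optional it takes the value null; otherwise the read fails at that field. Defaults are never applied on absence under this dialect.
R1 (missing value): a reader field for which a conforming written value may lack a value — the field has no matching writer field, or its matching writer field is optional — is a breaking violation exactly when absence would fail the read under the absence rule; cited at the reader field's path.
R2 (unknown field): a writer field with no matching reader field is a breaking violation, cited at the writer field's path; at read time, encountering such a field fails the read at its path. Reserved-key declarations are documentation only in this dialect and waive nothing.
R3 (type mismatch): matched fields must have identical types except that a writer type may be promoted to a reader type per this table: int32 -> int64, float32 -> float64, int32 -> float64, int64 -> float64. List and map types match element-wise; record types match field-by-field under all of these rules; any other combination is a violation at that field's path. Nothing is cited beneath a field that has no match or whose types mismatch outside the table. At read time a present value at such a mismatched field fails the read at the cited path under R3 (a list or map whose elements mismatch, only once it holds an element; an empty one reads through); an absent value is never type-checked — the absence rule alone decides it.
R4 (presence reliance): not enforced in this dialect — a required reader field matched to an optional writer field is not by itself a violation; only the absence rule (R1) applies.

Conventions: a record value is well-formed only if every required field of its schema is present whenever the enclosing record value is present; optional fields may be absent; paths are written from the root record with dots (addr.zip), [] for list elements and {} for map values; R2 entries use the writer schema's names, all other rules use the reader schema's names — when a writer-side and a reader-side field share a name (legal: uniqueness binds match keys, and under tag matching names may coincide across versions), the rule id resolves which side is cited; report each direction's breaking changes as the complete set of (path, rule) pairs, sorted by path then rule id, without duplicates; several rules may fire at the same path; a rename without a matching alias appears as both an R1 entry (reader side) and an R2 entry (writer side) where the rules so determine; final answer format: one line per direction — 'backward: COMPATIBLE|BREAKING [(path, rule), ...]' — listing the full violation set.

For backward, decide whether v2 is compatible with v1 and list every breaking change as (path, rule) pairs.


arrows below run writer -> reader for Device
backward analysis of Device with v2 as reader and v1 as writer:
  audit: paired with writer audit (Meta -> Meta; writer required)
  zip: paired with writer zip (int32 -> bool; writer required)
  seq: paired with writer seq (int32 -> int32; writer required)
  quantity: paired with writer quantity (int32 -> bytes; writer optional)
  retries: paired with writer retries (int32 -> int32; writer optional)
  score: paired with writer score (float64 -> float32; writer optional)
  audit.balance has no writer counterpart
  audit.primary: paired with writer audit.primary (bool -> int32; writer optional)
  writer field audit.id has no reader counterpart
  violation R1 at audit.balance
  violation R2 at audit.id
  violation R3 at audit.primary
  violation R3 at quantity
  violation R3 at score
  violation R3 at zip
  => backward verdict for Device: BREAKING, 6 violation(s)

backward: BREAKING [(audit.balance, R1), (audit.id, R2), (audit.primary, R3), (quantity, R3), (score, R3), (zip, R3)]


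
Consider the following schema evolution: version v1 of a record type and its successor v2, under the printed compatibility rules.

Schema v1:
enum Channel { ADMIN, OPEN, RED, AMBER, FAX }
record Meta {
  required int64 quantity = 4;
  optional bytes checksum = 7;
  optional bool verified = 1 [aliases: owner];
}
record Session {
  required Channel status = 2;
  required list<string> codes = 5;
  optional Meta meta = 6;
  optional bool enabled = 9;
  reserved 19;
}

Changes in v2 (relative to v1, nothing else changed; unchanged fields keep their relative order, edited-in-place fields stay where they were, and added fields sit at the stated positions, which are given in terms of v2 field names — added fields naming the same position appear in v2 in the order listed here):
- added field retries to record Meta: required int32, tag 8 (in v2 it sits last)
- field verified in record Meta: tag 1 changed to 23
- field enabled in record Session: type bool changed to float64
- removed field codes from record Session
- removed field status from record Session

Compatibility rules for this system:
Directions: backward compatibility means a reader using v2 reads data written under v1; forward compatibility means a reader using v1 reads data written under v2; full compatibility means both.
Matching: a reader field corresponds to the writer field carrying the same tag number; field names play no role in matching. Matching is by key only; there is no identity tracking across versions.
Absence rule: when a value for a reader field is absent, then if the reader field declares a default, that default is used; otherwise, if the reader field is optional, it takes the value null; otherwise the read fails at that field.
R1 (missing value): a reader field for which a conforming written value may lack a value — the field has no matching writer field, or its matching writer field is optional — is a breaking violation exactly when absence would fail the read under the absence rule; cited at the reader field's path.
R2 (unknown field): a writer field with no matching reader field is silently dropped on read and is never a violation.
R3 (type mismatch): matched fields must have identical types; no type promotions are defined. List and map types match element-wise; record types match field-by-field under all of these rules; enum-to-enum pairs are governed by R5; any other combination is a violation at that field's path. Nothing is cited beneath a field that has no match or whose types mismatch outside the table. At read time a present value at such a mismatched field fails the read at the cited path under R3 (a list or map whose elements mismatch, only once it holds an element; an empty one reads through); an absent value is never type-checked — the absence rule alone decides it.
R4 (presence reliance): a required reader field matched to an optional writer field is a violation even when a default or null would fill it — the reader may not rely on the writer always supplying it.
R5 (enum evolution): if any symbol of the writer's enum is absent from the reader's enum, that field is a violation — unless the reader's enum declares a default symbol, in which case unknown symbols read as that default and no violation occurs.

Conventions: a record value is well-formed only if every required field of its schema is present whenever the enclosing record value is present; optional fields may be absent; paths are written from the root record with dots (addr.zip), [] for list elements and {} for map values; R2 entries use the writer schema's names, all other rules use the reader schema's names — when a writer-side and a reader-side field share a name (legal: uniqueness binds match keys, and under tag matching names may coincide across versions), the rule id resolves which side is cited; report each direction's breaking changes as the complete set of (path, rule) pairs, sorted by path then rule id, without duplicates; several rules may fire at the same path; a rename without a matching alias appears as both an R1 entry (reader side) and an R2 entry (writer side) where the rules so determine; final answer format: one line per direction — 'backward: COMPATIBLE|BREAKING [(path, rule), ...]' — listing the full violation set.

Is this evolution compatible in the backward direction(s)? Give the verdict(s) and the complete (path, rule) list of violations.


arrows below run writer -> reader for Session
backward analysis of Session with v2 as reader and v1 as writer:
  meta: Meta -> Meta, writer optional; from meta
  enabled: bool -> float64, writer optional; from enabled
  writer field status has no reader counterpart
  writer field codes has no reader counterpart
  meta.quantity: int64 -> int64, writer required; from meta.quantity
  meta.checksum: bytes -> bytes, writer optional; from meta.checksum
  meta.verified: no writer match
  meta.retries: no writer match
  writer field meta.verified has no reader counterpart
  rule R3 violated at enabled
  rule R1 violated at meta.retries
  => backward verdict for Session: BREAKING, 2 violation(s)
remaining Session differences; none change what is asked:
  field verified in record Meta: tag 1 changed to 23 -> triggers nothing under Session's printed rules — same verdict
  removed field codes from record Session -> fires only in the forward direction of Session, which is not asked here
  removed field status from record Session -> fires only in the forward direction of Session, which is not asked here

backward: BREAKING [(enabled, R3), (meta.retries, R1)]


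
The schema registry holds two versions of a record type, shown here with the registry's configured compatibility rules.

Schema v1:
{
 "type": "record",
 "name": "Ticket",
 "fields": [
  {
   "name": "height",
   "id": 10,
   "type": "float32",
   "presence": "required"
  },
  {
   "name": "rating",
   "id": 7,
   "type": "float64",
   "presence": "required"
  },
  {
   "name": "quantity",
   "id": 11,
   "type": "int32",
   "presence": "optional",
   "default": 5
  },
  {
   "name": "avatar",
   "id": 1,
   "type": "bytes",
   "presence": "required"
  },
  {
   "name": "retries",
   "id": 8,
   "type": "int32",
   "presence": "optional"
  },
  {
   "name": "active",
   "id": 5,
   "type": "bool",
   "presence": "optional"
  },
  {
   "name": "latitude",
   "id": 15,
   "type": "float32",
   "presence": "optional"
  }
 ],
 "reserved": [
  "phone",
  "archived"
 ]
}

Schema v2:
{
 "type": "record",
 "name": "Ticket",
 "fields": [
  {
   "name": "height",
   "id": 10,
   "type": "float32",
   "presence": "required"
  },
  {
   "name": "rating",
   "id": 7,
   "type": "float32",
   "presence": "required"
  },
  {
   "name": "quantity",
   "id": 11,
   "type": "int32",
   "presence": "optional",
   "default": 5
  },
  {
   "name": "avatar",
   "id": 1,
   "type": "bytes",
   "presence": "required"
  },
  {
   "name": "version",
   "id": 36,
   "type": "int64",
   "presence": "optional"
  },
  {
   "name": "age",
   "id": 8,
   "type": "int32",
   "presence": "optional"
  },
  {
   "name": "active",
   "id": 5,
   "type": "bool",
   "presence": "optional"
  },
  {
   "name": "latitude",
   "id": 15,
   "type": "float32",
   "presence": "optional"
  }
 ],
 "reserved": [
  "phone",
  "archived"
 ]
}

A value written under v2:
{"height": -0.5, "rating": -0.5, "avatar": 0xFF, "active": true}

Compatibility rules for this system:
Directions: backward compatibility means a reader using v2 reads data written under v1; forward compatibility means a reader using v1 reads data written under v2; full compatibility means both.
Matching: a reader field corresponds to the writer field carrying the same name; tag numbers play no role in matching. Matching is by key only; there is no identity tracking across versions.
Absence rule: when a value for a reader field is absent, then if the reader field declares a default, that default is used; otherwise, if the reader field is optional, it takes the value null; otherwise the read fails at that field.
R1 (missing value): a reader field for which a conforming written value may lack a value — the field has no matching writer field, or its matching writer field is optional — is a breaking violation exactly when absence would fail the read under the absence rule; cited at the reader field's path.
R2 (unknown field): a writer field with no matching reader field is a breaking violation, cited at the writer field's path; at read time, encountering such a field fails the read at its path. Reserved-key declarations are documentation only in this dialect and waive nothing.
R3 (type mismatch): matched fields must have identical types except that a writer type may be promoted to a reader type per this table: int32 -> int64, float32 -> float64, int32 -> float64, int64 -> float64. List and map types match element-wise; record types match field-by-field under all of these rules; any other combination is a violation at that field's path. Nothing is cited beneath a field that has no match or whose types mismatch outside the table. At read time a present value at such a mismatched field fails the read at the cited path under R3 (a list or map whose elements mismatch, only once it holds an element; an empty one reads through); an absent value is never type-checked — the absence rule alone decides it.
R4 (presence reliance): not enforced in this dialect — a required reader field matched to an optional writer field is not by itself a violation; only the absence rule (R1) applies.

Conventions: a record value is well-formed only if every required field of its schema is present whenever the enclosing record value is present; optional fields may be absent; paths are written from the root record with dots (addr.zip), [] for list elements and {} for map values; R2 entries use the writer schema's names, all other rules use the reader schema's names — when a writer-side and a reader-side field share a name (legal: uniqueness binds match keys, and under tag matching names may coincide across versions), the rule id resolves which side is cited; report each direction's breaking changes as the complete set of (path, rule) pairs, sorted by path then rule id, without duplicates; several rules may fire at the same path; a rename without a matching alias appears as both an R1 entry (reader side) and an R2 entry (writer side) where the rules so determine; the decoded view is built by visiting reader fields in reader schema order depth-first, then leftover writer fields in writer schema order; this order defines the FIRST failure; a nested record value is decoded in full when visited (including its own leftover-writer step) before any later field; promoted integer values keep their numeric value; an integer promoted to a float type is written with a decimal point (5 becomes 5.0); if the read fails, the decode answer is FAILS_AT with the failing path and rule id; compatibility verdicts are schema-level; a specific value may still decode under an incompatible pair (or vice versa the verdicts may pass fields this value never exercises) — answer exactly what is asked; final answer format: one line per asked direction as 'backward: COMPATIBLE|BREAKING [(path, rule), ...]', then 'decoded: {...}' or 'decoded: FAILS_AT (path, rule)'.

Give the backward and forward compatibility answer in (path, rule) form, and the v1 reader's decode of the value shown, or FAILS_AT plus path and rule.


backward: BREAKING [(rating, R3), (retries, R2)]; forward: BREAKING [(age, R2), (version, R2)]; decoded: {"height": -0.5, "rating": -0.5, "quantity": 5, "avatar": 0xFF, "retries": null, "active": true, "latitude": null}

each type pair in Ticket: writer, then reader
backward on Ticket — v2 reading data written by v1:
  writer required, float32 -> float32: reader height maps from writer height
  writer required, float64 -> float32: reader rating maps from writer rating
  writer optional, int32 -> int32: reader quantity maps from writer quantity
  writer required, bytes -> bytes: reader avatar maps from writer avatar
  version: no writer-side match
  age: no writer-side match
  writer optional, bool -> bool: reader active maps from writer active
  writer optional, float32 -> float32: reader latitude maps from writer latitude
  retries (writer side), unknown to reader
  rule R3 violated at rating
  rule R2 violated at retries
  backward on Ticket therefore BREAKING (2)
forward on Ticket — v1 reading data written by v2:
  writer required, float32 -> float32: reader height maps from writer height
  writer required, float32 -> float64: reader rating maps from writer rating
  writer optional, int32 -> int32: reader quantity maps from writer quantity
  writer required, bytes -> bytes: reader avatar maps from writer avatar
  retries: no writer-side match
  writer optional, bool -> bool: reader active maps from writer active
  writer optional, float32 -> float32: reader latitude maps from writer latitude
  version (writer side), unknown to reader
  age (writer side), unknown to reader
  rule R2 violated at age
  rule R2 violated at version
  forward on Ticket therefore BREAKING (2)
decode (reader v1):
  height := -0.5
  rating := -0.5 (float32 -> float64)
  quantity := 5 (no value, default fills)
  avatar := 0xFF
  retries := null (not supplied -> null)
  active := true
  latitude := null (not supplied -> null)
  => decoded: {"height": -0.5, "rating": -0.5, "quantity": 5, "avatar": 0xFF, "retries": null, "active": true, "latitude": null}


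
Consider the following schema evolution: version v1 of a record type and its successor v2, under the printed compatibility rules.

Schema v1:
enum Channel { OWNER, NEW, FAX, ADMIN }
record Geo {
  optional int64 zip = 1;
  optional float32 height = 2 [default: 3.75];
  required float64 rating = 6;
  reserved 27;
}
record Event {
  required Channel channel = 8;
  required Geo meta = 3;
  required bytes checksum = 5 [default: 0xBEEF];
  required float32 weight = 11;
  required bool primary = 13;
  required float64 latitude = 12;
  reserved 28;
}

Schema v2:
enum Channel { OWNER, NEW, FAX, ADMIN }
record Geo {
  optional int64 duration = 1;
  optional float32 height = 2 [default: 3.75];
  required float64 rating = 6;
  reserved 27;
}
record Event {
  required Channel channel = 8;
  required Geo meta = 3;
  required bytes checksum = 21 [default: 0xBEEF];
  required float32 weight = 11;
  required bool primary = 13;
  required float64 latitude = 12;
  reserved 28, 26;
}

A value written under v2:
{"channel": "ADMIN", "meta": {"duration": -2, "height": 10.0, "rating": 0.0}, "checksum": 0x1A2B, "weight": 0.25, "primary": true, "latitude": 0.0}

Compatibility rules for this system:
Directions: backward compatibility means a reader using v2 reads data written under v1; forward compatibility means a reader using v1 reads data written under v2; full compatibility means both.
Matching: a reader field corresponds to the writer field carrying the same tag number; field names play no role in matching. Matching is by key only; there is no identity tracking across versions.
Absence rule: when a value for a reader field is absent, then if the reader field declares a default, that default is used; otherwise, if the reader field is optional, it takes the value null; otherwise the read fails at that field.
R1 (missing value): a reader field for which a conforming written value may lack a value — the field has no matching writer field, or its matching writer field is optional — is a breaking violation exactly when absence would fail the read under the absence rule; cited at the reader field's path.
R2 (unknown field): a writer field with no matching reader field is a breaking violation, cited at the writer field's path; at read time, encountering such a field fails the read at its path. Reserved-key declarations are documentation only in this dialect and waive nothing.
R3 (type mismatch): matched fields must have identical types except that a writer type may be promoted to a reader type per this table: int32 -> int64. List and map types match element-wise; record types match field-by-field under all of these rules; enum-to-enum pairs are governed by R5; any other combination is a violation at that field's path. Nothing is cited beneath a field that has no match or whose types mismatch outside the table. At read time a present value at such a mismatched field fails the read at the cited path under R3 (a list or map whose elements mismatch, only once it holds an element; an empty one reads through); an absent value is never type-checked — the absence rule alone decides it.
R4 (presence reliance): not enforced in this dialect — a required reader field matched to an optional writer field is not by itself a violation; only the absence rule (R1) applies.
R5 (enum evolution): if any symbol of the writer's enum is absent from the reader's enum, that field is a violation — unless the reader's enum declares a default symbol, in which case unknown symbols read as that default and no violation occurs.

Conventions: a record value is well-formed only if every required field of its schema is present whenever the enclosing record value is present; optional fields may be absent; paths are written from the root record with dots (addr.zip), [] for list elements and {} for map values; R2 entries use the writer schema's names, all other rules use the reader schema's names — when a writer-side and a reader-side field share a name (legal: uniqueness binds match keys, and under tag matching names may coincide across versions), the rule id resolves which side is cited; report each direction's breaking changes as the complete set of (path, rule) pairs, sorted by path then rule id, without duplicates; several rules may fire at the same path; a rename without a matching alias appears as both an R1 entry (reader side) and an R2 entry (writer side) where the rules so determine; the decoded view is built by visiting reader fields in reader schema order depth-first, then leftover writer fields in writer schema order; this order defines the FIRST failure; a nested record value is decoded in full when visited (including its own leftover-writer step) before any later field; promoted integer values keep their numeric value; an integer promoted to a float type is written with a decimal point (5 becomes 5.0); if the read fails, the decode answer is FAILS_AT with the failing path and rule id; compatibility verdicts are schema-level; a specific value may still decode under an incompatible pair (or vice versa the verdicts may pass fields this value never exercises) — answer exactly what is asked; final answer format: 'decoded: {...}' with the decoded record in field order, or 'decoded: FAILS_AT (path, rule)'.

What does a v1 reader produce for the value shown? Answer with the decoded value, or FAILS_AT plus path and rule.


arrows below run writer -> reader for Event
decode walk for Event under reader schema v1:
  channel := "ADMIN"
  meta.zip := -2 (from writer duration)
  meta.height := 10.0
  meta.rating := 0.0
  checksum := 0xBEEF (absent -> default)
  weight := 0.25
  primary := true
  latitude := 0.0
  read fails at checksum under R2 (unknown field)
  => FAILS_AT (checksum, R2)
diffs on Event not affecting the asked answer:
  renamed field zip to duration in record Geo -> inert under this dialect — no rule fires on Event and the result does not move

decoded: FAILS_AT (checksum, R2)


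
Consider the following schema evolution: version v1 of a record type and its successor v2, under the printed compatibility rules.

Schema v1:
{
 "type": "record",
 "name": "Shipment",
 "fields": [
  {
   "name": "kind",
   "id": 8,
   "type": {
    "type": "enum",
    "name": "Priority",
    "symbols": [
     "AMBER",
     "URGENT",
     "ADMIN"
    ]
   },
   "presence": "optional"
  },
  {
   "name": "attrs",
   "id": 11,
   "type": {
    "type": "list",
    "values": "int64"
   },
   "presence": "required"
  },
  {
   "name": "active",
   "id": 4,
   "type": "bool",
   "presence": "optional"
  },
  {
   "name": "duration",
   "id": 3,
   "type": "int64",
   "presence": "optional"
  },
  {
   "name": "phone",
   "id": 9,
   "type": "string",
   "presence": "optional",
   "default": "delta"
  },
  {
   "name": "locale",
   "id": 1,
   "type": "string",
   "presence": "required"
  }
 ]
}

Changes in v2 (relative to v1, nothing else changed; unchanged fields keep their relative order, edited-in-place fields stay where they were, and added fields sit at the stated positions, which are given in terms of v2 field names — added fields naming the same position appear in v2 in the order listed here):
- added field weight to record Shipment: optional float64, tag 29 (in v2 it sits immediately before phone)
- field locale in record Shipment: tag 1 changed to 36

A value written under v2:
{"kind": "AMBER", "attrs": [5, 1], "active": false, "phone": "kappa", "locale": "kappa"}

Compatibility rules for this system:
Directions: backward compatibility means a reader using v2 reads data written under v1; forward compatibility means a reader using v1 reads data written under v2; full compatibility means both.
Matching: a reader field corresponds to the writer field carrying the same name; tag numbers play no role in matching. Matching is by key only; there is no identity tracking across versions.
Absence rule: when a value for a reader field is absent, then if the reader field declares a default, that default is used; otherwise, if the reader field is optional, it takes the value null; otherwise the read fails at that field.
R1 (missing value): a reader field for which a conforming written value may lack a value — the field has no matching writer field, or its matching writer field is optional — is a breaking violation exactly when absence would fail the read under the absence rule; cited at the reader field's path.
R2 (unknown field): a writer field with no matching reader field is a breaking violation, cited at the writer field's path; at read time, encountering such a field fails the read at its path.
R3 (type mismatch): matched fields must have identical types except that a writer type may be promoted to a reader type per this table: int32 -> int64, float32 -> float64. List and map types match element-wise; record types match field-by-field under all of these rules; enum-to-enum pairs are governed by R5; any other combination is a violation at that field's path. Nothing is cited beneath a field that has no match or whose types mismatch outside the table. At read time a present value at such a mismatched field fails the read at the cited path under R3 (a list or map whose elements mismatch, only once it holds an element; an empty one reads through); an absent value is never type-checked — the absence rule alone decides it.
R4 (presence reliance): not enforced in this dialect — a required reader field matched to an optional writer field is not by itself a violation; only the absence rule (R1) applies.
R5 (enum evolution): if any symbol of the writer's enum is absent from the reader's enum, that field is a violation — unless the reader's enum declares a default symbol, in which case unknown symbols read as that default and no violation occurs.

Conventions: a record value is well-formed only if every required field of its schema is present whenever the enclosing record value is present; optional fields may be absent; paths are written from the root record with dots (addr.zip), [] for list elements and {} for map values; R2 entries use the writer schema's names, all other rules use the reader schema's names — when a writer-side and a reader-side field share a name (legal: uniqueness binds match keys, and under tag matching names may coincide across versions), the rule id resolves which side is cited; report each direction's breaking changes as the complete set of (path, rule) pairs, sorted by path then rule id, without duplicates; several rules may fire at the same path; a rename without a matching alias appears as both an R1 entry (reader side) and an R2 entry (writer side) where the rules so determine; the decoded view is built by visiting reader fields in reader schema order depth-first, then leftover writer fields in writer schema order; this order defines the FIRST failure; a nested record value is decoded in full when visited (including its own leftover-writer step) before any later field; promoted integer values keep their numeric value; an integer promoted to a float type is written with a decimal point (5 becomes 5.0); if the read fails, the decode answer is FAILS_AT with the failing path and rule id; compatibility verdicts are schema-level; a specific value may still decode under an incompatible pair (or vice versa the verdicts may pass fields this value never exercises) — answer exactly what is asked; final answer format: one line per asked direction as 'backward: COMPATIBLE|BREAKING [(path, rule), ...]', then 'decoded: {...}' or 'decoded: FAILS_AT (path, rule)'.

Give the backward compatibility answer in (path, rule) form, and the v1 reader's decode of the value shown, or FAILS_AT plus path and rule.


arrows below run writer -> reader for Shipment
backward on Shipment — v2 reading data written by v1:
  writer optional, Priority -> Priority: reader kind maps from writer kind
  writer required, list<int64> -> list<int64>: reader attrs maps from writer attrs
  writer optional, bool -> bool: reader active maps from writer active
  writer optional, int64 -> int64: reader duration maps from writer duration
  weight: no writer match
  writer optional, string -> string: reader phone maps from writer phone
  writer required, string -> string: reader locale maps from writer locale
  nothing fires on Shipment: backward is COMPATIBLE
decode (reader v1):
  kind := "AMBER"
  attrs := [5, 1]
  active := false
  duration := null (not supplied -> null)
  phone := "kappa"
  locale := "kappa"
  => decoded: {"kind": "AMBER", "attrs": [5, 1], "active": false, "duration": null, "phone": "kappa", "locale": "kappa"}
checking off the Shipment differences that do not matter here:
  added field weight to record Shipment: optional float64, tag 29 (in v2 it sits immediately before phone) -> matters only for Shipment's forward compatibility — outside the asked direction
  field locale in record Shipment: tag 1 changed to 36 -> triggers nothing under Shipment's printed rules — same verdict

backward: COMPATIBLE []; decoded: {"kind": "AMBER", "attrs": [5, 1], "active": false, "duration": null, "phone": "kappa", "locale": "kappa"}


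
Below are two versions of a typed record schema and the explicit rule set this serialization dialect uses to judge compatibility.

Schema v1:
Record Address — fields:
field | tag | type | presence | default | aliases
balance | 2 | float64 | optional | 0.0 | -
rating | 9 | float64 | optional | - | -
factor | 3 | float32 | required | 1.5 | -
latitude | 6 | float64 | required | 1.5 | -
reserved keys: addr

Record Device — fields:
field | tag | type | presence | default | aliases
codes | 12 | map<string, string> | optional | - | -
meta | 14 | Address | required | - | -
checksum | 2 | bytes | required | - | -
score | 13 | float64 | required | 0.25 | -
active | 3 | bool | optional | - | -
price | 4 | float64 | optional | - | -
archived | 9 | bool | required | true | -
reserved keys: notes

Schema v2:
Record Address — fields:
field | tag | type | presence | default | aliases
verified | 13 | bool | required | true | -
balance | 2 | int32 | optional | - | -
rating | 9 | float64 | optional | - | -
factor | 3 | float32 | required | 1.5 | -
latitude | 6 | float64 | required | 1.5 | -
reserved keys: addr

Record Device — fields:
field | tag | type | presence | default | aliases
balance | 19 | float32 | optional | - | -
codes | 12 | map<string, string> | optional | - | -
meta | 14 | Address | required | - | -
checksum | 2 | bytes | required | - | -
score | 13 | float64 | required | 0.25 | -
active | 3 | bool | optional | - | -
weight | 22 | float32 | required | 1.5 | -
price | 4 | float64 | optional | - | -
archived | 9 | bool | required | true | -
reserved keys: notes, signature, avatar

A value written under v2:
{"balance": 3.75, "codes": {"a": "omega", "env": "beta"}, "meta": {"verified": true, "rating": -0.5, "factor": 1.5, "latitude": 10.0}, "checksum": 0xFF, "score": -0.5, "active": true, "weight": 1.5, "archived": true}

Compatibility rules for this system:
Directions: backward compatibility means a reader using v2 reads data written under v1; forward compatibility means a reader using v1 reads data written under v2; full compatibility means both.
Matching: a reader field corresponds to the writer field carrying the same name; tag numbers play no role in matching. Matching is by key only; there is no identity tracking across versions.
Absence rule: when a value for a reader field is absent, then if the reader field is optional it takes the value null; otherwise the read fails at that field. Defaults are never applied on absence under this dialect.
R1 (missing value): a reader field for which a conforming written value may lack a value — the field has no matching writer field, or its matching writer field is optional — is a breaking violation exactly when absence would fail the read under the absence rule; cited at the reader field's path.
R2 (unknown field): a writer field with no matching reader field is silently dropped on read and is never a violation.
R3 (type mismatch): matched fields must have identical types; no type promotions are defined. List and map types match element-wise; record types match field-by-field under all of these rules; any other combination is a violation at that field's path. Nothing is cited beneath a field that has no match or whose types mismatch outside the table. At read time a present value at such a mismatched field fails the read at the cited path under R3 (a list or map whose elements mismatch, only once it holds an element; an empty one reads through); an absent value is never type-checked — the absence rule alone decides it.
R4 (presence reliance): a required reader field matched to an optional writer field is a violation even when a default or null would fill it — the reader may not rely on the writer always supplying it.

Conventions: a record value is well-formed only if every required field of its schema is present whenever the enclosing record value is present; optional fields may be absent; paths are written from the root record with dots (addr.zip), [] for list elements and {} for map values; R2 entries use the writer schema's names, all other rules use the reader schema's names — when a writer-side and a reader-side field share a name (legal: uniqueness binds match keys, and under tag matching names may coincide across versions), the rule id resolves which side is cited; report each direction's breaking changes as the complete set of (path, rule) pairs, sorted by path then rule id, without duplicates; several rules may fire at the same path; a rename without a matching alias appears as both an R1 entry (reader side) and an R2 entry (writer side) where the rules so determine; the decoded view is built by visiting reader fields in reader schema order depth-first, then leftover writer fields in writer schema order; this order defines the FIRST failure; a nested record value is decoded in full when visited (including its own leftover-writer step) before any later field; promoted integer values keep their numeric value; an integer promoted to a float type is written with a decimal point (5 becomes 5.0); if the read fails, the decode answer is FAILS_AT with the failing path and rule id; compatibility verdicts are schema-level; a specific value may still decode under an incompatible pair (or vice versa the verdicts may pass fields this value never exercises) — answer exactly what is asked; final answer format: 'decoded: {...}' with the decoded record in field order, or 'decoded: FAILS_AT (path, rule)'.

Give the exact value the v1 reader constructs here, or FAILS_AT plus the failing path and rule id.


each type pair in Device: writer, then reader
migrating the Device value to v1:
  codes := {"a": "omega", "env": "beta"}
  meta.balance := null (not supplied -> null)
  meta.rating := -0.5
  meta.factor := 1.5
  meta.latitude := 10.0
  writer meta.verified: unmatched, discarded
  checksum := 0xFF
  score := -0.5
  active := true
  price := null (not supplied -> null)
  archived := true
  writer balance: unmatched, discarded
  writer weight: unmatched, discarded
  => decoded: {"codes": {"a": "omega", "env": "beta"}, "meta": {"balance": null, "rating": -0.5, "factor": 1.5, "latitude": 10.0}, "checksum": 0xFF, "score": -0.5, "active": true, "price": null, "archived": true}
ruling out the remaining Device differences:
  field balance in record Address: type float64 changed to int32 (its default is dropped) -> shifts the Device verdicts, not this decode
  added field verified to record Address: required bool, tag 13, default true (in v2 it sits immediately before balance) -> shifts the Device verdicts, not this decode
  added field balance to record Device: optional float32, tag 19 (in v2 it sits immediately before codes) -> fires no rule on Device under this dialect and leaves the result unchanged
  added field weight to record Device: required float32, tag 22, default 1.5 (in v2 it sits immediately before price) -> shifts the Device verdicts, not this decode

decoded: {"codes": {"a": "omega", "env": "beta"}, "meta": {"balance": null, "rating": -0.5, "factor": 1.5, "latitude": 10.0}, "checksum": 0xFF, "score": -0.5, "active": true, "price": null, "archived": true}
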